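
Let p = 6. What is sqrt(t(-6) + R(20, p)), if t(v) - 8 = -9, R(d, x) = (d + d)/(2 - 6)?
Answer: I*sqrt(11) ≈ 3.3166*I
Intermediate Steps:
R(d, x) = -d/2 (R(d, x) = (2*d)/(-4) = (2*d)*(-1/4) = -d/2)
t(v) = -1 (t(v) = 8 - 9 = -1)
sqrt(t(-6) + R(20, p)) = sqrt(-1 - 1/2*20) = sqrt(-1 - 10) = sqrt(-11) = I*sqrt(11)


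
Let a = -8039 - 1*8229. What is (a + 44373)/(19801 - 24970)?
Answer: -28105/5169 ≈ -5.4372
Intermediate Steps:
a = -16268 (a = -8039 - 8229 = -16268)
(a + 44373)/(19801 - 24970) = (-16268 + 44373)/(19801 - 24970) = 28105/(-5169) = 28105*(-1/5169) = -28105/5169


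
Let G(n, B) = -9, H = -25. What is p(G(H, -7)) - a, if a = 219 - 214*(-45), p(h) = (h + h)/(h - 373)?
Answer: -1881150/191 ≈ -9849.0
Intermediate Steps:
p(h) = 2*h/(-373 + h) (p(h) = (2*h)/(-373 + h) = 2*h/(-373 + h))
a = 9849 (a = 219 + 9630 = 9849)
p(G(H, -7)) - a = 2*(-9)/(-373 - 9) - 1*9849 = 2*(-9)/(-382) - 9849 = 2*(-9)*(-1/382) - 9849 = 9/191 - 9849 = -1881150/191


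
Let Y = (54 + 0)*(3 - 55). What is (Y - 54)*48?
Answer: -137376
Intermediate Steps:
Y = -2808 (Y = 54*(-52) = -2808)
(Y - 54)*48 = (-2808 - 54)*48 = -2862*48 = -137376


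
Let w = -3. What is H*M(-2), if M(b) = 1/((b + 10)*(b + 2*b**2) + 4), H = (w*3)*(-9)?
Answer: 81/52 ≈ 1.5577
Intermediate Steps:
H = 81 (H = -3*3*(-9) = -9*(-9) = 81)
M(b) = 1/(4 + (10 + b)*(b + 2*b**2)) (M(b) = 1/((10 + b)*(b + 2*b**2) + 4) = 1/(4 + (10 + b)*(b + 2*b**2)))
H*M(-2) = 81/(4 + 2*(-2)**3 + 10*(-2) + 21*(-2)**2) = 81/(4 + 2*(-8) - 20 + 21*4) = 81/(4 - 16 - 20 + 84) = 81/52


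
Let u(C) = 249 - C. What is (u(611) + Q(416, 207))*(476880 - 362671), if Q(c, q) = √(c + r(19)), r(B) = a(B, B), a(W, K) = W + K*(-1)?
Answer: -41343658 + 456836*√26 ≈ -3.9014e+7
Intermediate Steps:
a(W, K) = W - K
r(B) = 0 (r(B) = B - B = 0)
Q(c, q) = √c (Q(c, q) = √(c + 0) = √c)
(u(611) + Q(416, 207))*(476880 - 362671) = ((249 - 1*611) + √416)*(476880 - 362671) = ((249 - 611) + 4*√26)*114209 = (-362 + 4*√26)*114209 = -41343658 + 456836*√26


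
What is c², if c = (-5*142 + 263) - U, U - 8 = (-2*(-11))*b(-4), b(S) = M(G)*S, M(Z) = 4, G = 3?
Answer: 10609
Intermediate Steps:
b(S) = 4*S
U = -344 (U = 8 + (-2*(-11))*(4*(-4)) = 8 + 22*(-16) = 8 - 352 = -344)
c = -103 (c = (-5*142 + 263) - 1*(-344) = (-710 + 263) + 344 = -447 + 344 = -103)
c² = (-103)² = 10609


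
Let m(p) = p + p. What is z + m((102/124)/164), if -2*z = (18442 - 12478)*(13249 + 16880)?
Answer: -456770342901/5084 ≈ -8.9845e+7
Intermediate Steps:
m(p) = 2*p
z = -89844678 (z = -(18442 - 12478)*(13249 + 16880)/2 = -2982*30129 = -½*179689356 = -89844678)
z + m((102/124)/164) = -89844678 + 2*((102/124)/164) = -89844678 + 2*((102*(1/124))*(1/164)) = -89844678 + 2*((51/62)*(1/164)) = -89844678 + 2*(51/10168) = -89844678 + 51/5084 = -456770342901/5084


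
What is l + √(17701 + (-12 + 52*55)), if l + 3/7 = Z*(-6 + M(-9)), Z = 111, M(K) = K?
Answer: -11658/7 + √20549 ≈ -1522.1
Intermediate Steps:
l = -11658/7 (l = -3/7 + 111*(-6 - 9) = -3/7 + 111*(-15) = -3/7 - 1665 = -11658/7 ≈ -1665.4)
l + √(17701 + (-12 + 52*55)) = -11658/7 + √(17701 + (-12 + 52*55)) = -11658/7 + √(17701 + (-12 + 2860)) = -11658/7 + √(17701 + 2848) = -11658/7 + √20549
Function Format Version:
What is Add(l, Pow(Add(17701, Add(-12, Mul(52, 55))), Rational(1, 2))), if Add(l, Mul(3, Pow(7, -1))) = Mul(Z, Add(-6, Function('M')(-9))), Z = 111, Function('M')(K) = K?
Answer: Add(Rational(-11658, 7), Pow(20549, Rational(1, 2))) ≈ -1522.1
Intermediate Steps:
l = Rational(-11658, 7) (l = Add(Rational(-3, 7), Mul(111, Add(-6, -9))) = Add(Rational(-3, 7), Mul(111, -15)) = Add(Rational(-3, 7), -1665) = Rational(-11658, 7) ≈ -1665.4)
Add(l, Pow(Add(17701, Add(-12, Mul(52, 55))), Rational(1, 2))) = Add(Rational(-11658, 7), Pow(Add(17701, Add(-12, Mul(52, 55))), Rational(1, 2))) = Add(Rational(-11658, 7), Pow(Add(17701, Add(-12, 2860)), Rational(1, 2))) = Add(Rational(-11658, 7), Pow(Add(17701, 2848), Rational(1, 2))) = Add(Rational(-11658, 7), Pow(20549, Rational(1, 2)))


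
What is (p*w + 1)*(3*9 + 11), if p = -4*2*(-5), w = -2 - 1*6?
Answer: -12122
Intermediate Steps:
w = -8 (w = -2 - 6 = -8)
p = 40 (p = -8*(-5) = 40)
(p*w + 1)*(3*9 + 11) = (40*(-8) + 1)*(3*9 + 11) = (-320 + 1)*(27 + 11) = -319*38 = -12122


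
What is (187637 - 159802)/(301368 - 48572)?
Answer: 27835/252796 ≈ 0.11011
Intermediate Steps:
(187637 - 159802)/(301368 - 48572) = 27835/252796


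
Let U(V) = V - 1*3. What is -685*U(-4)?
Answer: 4795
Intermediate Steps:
U(V) = -3 + V (U(V) = V - 3 = -3 + V)
-685*U(-4) = -685*(-3 - 4) = -685*(-7) = 4795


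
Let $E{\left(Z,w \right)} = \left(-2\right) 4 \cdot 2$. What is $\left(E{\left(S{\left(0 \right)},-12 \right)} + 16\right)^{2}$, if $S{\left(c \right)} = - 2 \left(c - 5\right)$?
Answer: $0$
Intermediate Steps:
$S{\left(c \right)} = 10 - 2 c$ ($S{\left(c \right)} = - 2 \left(-5 + c\right) = 10 - 2 c$)
$E{\left(Z,w \right)} = -16$ ($E{\left(Z,w \right)} = \left(-8\right) 2 = -16$)
$\left(E{\left(S{\left(0 \right)},-12 \right)} + 16\right)^{2} = \left(-16 + 16\right)^{2} = 0^{2} = 0$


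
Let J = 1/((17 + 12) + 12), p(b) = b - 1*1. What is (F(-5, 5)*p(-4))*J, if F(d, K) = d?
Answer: 25/41 ≈ 0.60976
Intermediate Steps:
p(b) = -1 + b (p(b) = b - 1 = -1 + b)
J = 1/41 (J = 1/(29 + 12) = 1/41 ≈ 0.024390)
(F(-5, 5)*p(-4))*J = -5*(-1 - 4)*(1/41) = -5*(-5)*(1/41) = 25*(1/41) = 25/41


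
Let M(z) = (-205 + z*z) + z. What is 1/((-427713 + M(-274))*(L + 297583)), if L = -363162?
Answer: 1/23156994164 ≈ 4.3184e-11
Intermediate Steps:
M(z) = -205 + z + z² (M(z) = (-205 + z²) + z = -205 + z + z²)
1/((-427713 + M(-274))*(L + 297583)) = 1/((-427713 + (-205 - 274 + (-274)²))*(-363162 + 297583)) = 1/((-427713 + (-205 - 274 + 75076))*(-65579)) = 1/((-427713 + 74597)*(-65579)) = 1/(-353116*(-65579)) = 1/23156994164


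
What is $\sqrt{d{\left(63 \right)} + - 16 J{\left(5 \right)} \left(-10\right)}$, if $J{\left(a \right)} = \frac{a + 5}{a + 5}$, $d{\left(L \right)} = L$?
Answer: $\sqrt{223} \approx 14.933$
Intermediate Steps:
$J{\left(a \right)} = 1$ ($J{\left(a \right)} = \frac{5 + a}{5 + a} = 1$)
$\sqrt{d{\left(63 \right)} + - 16 J{\left(5 \right)} \left(-10\right)} = \sqrt{63 + \left(-16\right) 1 \left(-10\right)} = \sqrt{63 - -160} = \sqrt{63 + 160} = \sqrt{223}$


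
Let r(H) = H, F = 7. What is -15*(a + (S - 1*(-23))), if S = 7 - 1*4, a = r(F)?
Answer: -495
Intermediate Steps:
a = 7
S = 3 (S = 7 - 4 = 3)
-15*(a + (S - 1*(-23))) = -15*(7 + (3 - 1*(-23))) = -15*(7 + (3 + 23)) = -15*(7 + 26) = -15*33 = -495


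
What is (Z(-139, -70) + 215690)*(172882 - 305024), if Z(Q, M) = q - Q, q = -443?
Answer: -28461536812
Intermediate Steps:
Z(Q, M) = -443 - Q
(Z(-139, -70) + 215690)*(172882 - 305024) = ((-443 - 1*(-139)) + 215690)*(172882 - 305024) = ((-443 + 139) + 215690)*(-132142) = (-304 + 215690)*(-132142) = 215386*(-132142) = -28461536812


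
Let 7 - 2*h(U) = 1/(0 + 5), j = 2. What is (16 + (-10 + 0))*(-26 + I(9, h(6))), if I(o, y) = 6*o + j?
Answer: 180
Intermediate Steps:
h(U) = 17/5 (h(U) = 7/2 - 1/(2*(0 + 5)) = 7/2 - ½/5 = 7/2 - ½*⅕ = 7/2 - ⅒ = 17/5)
I(o, y) = 2 + 6*o (I(o, y) = 6*o + 2 = 2 + 6*o)
(16 + (-10 + 0))*(-26 + I(9, h(6))) = (16 + (-10 + 0))*(-26 + (2 + 6*9)) = (16 - 10)*(-26 + (2 + 54)) = 6*(-26 + 56) = 6*30 = 180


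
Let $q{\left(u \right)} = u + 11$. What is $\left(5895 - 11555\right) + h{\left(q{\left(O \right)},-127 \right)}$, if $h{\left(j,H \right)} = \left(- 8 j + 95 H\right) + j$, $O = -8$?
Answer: $-17746$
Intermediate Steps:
$q{\left(u \right)} = 11 + u$
$h{\left(j,H \right)} = - 7 j + 95 H$
$\left(5895 - 11555\right) + h{\left(q{\left(O \right)},-127 \right)} = \left(5895 - 11555\right) - \left(12065 + 7 \left(11 - 8\right)\right) = -5660 - 12086 = -17746$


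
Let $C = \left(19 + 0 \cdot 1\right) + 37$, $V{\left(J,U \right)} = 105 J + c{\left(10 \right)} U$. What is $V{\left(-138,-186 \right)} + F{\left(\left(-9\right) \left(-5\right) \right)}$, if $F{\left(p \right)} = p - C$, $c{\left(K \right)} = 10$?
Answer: $-16361$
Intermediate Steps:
$V{\left(J,U \right)} = 10 U + 105 J$ ($V{\left(J,U \right)} = 105 J + 10 U = 10 U + 105 J$)
$C = 56$ ($C = \left(19 + 0\right) + 37 = 19 + 37 = 56$)
$F{\left(p \right)} = -56 + p$ ($F{\left(p \right)} = p - 56 = -56 + p$)
$V{\left(-138,-186 \right)} + F{\left(\left(-9\right) \left(-5\right) \right)} = \left(10 \left(-186\right) + 105 \left(-138\right)\right) - 11 = \left(-1860 - 14490\right) + \left(-56 + 45\right) = -16350 - 11 = -16361$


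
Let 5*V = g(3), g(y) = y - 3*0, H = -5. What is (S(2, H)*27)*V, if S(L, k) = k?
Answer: -81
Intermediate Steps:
g(y) = y (g(y) = y + 0 = y)
V = 3/5 (V = (1/5)*3 = 3/5 ≈ 0.60000)
(S(2, H)*27)*V = -5*27*(3/5) = -135*3/5 = -81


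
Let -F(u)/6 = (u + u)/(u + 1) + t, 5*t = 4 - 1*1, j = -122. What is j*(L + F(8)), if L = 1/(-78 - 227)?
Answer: 26114/15 ≈ 1740.9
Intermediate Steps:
t = ⅗ (t = (4 - 1*1)/5 = (4 - 1)/5 = (⅕)*3 = ⅗ ≈ 0.60000)
F(u) = -18/5 - 12*u/(1 + u) (F(u) = -6*((u + u)/(u + 1) + ⅗) = -6*((2*u)/(1 + u) + ⅗) = -6*(2*u/(1 + u) + ⅗) = -6*(⅗ + 2*u/(1 + u)) = -18/5 - 12*u/(1 + u))
L = -1/305 (L = 1/(-305) = -1/305 ≈ -0.0032787)
j*(L + F(8)) = -122*(-1/305 + 6*(-3 - 13*8)/(5*(1 + 8))) = -122*(-1/305 + (6/5)*(-3 - 104)/9) = -122*(-1/305 + (6/5)*(⅑)*(-107)) = -122*(-1/305 - 214/15) = -122*(-13057/915) = 26114/15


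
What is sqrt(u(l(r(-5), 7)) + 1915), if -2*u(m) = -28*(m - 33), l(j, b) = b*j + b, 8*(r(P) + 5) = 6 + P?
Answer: 9*sqrt(53)/2 ≈ 32.760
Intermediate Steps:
r(P) = -17/4 + P/8 (r(P) = -5 + (6 + P)/8 = -5 + (3/4 + P/8) = -17/4 + P/8)
l(j, b) = b + b*j
u(m) = -462 + 14*m (u(m) = -(-14)*(m - 33) = -(-14)*(-33 + m) = -(924 - 28*m)/2 = -462 + 14*m)
sqrt(u(l(r(-5), 7)) + 1915) = sqrt((-462 + 14*(7*(1 + (-17/4 + (1/8)*(-5))))) + 1915) = sqrt((-462 + 14*(7*(1 + (-17/4 - 5/8)))) + 1915) = sqrt((-462 + 14*(7*(1 - 39/8))) + 1915) = sqrt((-462 + 14*(7*(-31/8))) + 1915) = sqrt((-462 + 14*(-217/8)) + 1915) = sqrt((-462 - 1519/4) + 1915) = sqrt(-3367/4 + 1915) = sqrt(4293/4) = 9*sqrt(53)/2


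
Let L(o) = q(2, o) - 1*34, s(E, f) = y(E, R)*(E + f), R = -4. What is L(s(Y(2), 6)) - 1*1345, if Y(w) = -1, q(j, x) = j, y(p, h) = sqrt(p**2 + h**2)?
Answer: -1377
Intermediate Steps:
y(p, h) = sqrt(h**2 + p**2)
s(E, f) = sqrt(16 + E**2)*(E + f) (s(E, f) = sqrt((-4)**2 + E**2)*(E + f) = sqrt(16 + E**2)*(E + f))
L(o) = -32 (L(o) = 2 - 1*34 = 2 - 34 = -32)
L(s(Y(2), 6)) - 1*1345 = -32 - 1*1345 = -32 - 1345 = -1377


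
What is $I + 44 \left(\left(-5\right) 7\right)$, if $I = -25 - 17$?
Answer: $-1582$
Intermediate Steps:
$I = -42$ ($I = -25 - 17 = -42$)
$I + 44 \left(\left(-5\right) 7\right) = -42 + 44 \left(\left(-5\right) 7\right) = -42 + 44 \left(-35\right) = -42 - 1540 = -1582$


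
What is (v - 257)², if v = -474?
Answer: 534361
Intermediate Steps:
(v - 257)² = (-474 - 257)² = (-731)² = 534361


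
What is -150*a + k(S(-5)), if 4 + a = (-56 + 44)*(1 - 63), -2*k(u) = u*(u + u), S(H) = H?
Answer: -111025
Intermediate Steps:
k(u) = -u² (k(u) = -u*(u + u)/2 = -u*2*u/2 = -u²)
a = 740 (a = -4 + (-56 + 44)*(1 - 63) = -4 - 12*(-62) = -4 + 744 = 740)
-150*a + k(S(-5)) = -150*740 - 1*(-5)² = -111000 - 1*25 = -111000 - 25 = -111025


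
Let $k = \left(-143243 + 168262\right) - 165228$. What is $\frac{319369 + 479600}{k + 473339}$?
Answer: $\frac{798969}{333130} \approx 2.3984$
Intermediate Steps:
$k = -140209$ ($k = 25019 - 165228 = -140209$)
$\frac{319369 + 479600}{k + 473339} = \frac{319369 + 479600}{-140209 + 473339} = \frac{798969}{333130}$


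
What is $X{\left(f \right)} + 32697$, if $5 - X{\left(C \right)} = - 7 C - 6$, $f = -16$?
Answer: $32596$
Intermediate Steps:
$X{\left(C \right)} = 11 + 7 C$ ($X{\left(C \right)} = 5 - \left(- 7 C - 6\right) = 5 - \left(-6 - 7 C\right) = 5 + \left(6 + 7 C\right) = 11 + 7 C$)
$X{\left(f \right)} + 32697 = \left(11 + 7 \left(-16\right)\right) + 32697 = \left(11 - 112\right) + 32697 = -101 + 32697 = 32596$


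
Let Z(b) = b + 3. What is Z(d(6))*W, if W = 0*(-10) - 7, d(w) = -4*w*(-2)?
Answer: -357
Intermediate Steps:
d(w) = 8*w
Z(b) = 3 + b
W = -7 (W = 0 - 7 = -7)
Z(d(6))*W = (3 + 8*6)*(-7) = (3 + 48)*(-7) = 51*(-7) = -357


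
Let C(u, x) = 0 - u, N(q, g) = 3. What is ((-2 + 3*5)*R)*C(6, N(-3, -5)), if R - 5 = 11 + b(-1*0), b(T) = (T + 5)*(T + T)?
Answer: -1248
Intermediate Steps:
b(T) = 2*T*(5 + T) (b(T) = (5 + T)*(2*T) = 2*T*(5 + T))
C(u, x) = -u
R = 16 (R = 5 + (11 + 2*(-1*0)*(5 - 1*0)) = 5 + (11 + 2*0*(5 + 0)) = 5 + (11 + 2*0*5) = 5 + (11 + 0) = 5 + 11 = 16)
((-2 + 3*5)*R)*C(6, N(-3, -5)) = ((-2 + 3*5)*16)*(-1*6) = ((-2 + 15)*16)*(-6) = (13*16)*(-6) = 208*(-6) = -1248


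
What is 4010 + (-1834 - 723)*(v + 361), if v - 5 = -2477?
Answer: 5401837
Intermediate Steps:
v = -2472 (v = 5 - 2477 = -2472)
4010 + (-1834 - 723)*(v + 361) = 4010 + (-1834 - 723)*(-2472 + 361) = 4010 - 2557*(-2111) = 4010 + 5397827 = 5401837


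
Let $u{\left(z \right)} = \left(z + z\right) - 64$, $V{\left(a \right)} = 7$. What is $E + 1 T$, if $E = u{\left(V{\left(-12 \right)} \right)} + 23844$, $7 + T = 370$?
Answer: $24157$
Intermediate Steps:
$T = 363$ ($T = -7 + 370 = 363$)
$u{\left(z \right)} = -64 + 2 z$ ($u{\left(z \right)} = 2 z - 64 = -64 + 2 z$)
$E = 23794$ ($E = \left(-64 + 2 \cdot 7\right) + 23844 = \left(-64 + 14\right) + 23844 = -50 + 23844 = 23794$)
$E + 1 T = 23794 + 1 \cdot 363 = 23794 + 363 = 24157$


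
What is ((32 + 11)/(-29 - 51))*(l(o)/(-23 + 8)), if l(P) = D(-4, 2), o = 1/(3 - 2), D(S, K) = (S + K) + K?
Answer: 0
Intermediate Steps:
D(S, K) = S + 2*K (D(S, K) = (K + S) + K = S + 2*K)
o = 1 (o = 1/1 = 1)
l(P) = 0 (l(P) = -4 + 2*2 = -4 + 4 = 0)
((32 + 11)/(-29 - 51))*(l(o)/(-23 + 8)) = ((32 + 11)/(-29 - 51))*(0/(-23 + 8)) = (43/(-80))*(0/(-15)) = (43*(-1/80))*(0*(-1/15)) = -43/80*0 = 0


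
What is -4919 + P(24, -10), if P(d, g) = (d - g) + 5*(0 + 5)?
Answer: -4860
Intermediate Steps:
P(d, g) = 25 + d - g (P(d, g) = (d - g) + 5*5 = (d - g) + 25 = 25 + d - g)
-4919 + P(24, -10) = -4919 + (25 + 24 - 1*(-10)) = -4919 + (25 + 24 + 10) = -4919 + 59 = -4860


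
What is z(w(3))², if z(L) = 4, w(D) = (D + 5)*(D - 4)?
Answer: 16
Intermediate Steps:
w(D) = (-4 + D)*(5 + D) (w(D) = (5 + D)*(-4 + D) = (-4 + D)*(5 + D))
z(w(3))² = 4² = 16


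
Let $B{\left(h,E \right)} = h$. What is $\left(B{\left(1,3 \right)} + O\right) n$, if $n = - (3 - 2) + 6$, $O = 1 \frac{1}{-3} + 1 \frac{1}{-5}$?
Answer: $\frac{7}{3} \approx 2.3333$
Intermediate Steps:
$O = - \frac{8}{15}$ ($O = 1 \left(- \frac{1}{3}\right) + 1 \left(- \frac{1}{5}\right) = - \frac{1}{3} - \frac{1}{5} = - \frac{8}{15} \approx -0.53333$)
$n = 5$ ($n = \left(-1\right) 1 + 6 = -1 + 6 = 5$)
$\left(B{\left(1,3 \right)} + O\right) n = \left(1 - \frac{8}{15}\right) 5 = \frac{7}{15} \cdot 5 = \frac{7}{3}$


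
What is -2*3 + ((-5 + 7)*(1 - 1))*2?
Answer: -6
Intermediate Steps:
-2*3 + ((-5 + 7)*(1 - 1))*2 = -6 + (2*0)*2 = -6 + 0*2 = -6 + 0 = -6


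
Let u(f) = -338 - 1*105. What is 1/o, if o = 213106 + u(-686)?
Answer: 1/212663 ≈ 4.7023e-6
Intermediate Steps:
u(f) = -443 (u(f) = -338 - 105 = -443)
o = 212663 (o = 213106 - 443 = 212663)
1/o = 1/212663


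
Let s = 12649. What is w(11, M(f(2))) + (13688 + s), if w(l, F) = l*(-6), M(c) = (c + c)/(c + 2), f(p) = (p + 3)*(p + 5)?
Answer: 26271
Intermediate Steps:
f(p) = (3 + p)*(5 + p)
M(c) = 2*c/(2 + c) (M(c) = (2*c)/(2 + c) = 2*c/(2 + c))
w(l, F) = -6*l
w(11, M(f(2))) + (13688 + s) = -6*11 + (13688 + 12649) = -66 + 26337 = 26271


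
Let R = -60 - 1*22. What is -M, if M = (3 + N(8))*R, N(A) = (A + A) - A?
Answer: 902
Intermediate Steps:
N(A) = A (N(A) = 2*A - A = A)
R = -82 (R = -60 - 22 = -82)
M = -902 (M = (3 + 8)*(-82) = 11*(-82) = -902)
-M = -1*(-902) = 902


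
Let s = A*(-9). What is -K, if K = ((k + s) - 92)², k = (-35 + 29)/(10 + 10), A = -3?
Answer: -426409/100 ≈ -4264.1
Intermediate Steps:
k = -3/10 (k = -6/20 = -6*1/20 = -3/10 ≈ -0.30000)
s = 27 (s = -3*(-9) = 27)
K = 426409/100 (K = ((-3/10 + 27) - 92)² = (267/10 - 92)² = (-653/10)² = 426409/100 ≈ 4264.1)
-K = -1*426409/100 = -426409/100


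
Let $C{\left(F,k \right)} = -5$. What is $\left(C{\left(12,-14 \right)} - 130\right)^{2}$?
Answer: $18225$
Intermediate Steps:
$\left(C{\left(12,-14 \right)} - 130\right)^{2} = \left(-5 - 130\right)^{2} = \left(-135\right)^{2} = 18225$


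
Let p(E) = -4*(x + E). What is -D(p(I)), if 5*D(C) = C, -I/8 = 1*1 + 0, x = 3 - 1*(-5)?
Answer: 0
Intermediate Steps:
x = 8 (x = 3 + 5 = 8)
I = -8 (I = -8*(1*1 + 0) = -8*(1 + 0) = -8*1 = -8)
p(E) = -32 - 4*E (p(E) = -4*(8 + E) = -32 - 4*E)
D(C) = C/5
-D(p(I)) = -(-32 - 4*(-8))/5 = -(-32 + 32)/5 = -0/5 = -1*0 = 0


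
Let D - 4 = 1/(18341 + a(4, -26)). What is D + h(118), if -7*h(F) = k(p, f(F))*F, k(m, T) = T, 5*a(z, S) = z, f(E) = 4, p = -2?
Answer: -40718761/641963 ≈ -63.429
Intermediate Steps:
a(z, S) = z/5
h(F) = -4*F/7
D = 366841/91709 (D = 4 + 1/(18341 + (⅕)*4) = 4 + 1/(18341 + ⅘) = 4 + 1/(91709/5) = 4 + 5/91709 = 366841/91709 ≈ 4.0001)
D + h(118) = 366841/91709 - 4/7*118 = 366841/91709 - 472/7 = -40718761/641963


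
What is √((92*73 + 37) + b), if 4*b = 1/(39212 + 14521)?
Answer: √77989999680201/107466 ≈ 82.177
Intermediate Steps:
b = 1/214932 (b = 1/(4*(39212 + 14521)) = (¼)/53733 = (¼)*(1/53733) = 1/214932 ≈ 4.6526e-6)
√((92*73 + 37) + b) = √((92*73 + 37) + 1/214932) = √((6716 + 37) + 1/214932) = √(6753 + 1/214932) = √(1451435797/214932) = √77989999680201/107466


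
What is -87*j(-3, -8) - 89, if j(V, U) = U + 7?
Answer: -2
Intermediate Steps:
j(V, U) = 7 + U
-87*j(-3, -8) - 89 = -87*(7 - 8) - 89 = -87*(-1) - 89 = 87 - 89 = -2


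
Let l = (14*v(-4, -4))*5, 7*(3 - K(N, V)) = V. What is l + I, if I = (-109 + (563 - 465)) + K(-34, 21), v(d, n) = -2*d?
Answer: 549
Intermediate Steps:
K(N, V) = 3 - V/7
I = -11 (I = (-109 + (563 - 465)) + (3 - ⅐*21) = (-109 + 98) + (3 - 3) = -11 + 0 = -11)
l = 560 (l = (14*(-2*(-4)))*5 = (14*8)*5 = 112*5 = 560)
l + I = 560 - 11 = 549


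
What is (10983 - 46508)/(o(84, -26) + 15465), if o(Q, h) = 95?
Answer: -7105/3112 ≈ -2.2831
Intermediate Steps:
(10983 - 46508)/(o(84, -26) + 15465) = (10983 - 46508)/(95 + 15465) = -35525/15560 = -35525*1/15560 = -7105/3112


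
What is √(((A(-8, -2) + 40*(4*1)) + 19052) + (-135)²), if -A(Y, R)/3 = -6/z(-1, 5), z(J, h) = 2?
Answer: 79*√6 ≈ 193.51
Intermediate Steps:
A(Y, R) = 9 (A(Y, R) = -(-18)/2 = -3*(-3) = 9)
√(((A(-8, -2) + 40*(4*1)) + 19052) + (-135)²) = √(((9 + 40*(4*1)) + 19052) + (-135)²) = √(((9 + 40*4) + 19052) + 18225) = √(((9 + 160) + 19052) + 18225) = √((169 + 19052) + 18225) = √(19221 + 18225) = √37446 = 79*√6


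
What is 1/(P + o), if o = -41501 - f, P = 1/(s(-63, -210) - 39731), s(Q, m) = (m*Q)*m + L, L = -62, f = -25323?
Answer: -2818093/45591108555 ≈ -6.1812e-5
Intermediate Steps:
s(Q, m) = -62 + Q*m**2 (s(Q, m) = (m*Q)*m - 62 = (Q*m)*m - 62 = Q*m**2 - 62 = -62 + Q*m**2)
P = -1/2818093 (P = 1/((-62 - 63*(-210)**2) - 39731) = 1/((-62 - 63*44100) - 39731) = 1/((-62 - 2778300) - 39731) = 1/(-2778362 - 39731) = 1/(-2818093) = -1/2818093 ≈ -3.5485e-7)
o = -16178 (o = -41501 - 1*(-25323) = -41501 + 25323 = -16178)
1/(P + o) = 1/(-1/2818093 - 16178) = 1/(-45591108555/2818093) = -2818093/45591108555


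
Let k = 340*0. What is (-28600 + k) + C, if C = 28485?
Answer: -115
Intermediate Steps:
k = 0
(-28600 + k) + C = (-28600 + 0) + 28485 = -28600 + 28485 = -115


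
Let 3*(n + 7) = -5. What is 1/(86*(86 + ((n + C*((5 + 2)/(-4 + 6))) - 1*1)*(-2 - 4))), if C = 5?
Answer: 1/3354 ≈ 0.00029815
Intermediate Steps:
n = -26/3 (n = -7 + (⅓)*(-5) = -7 - 5/3 = -26/3 ≈ -8.6667)
1/(86*(86 + ((n + C*((5 + 2)/(-4 + 6))) - 1*1)*(-2 - 4))) = 1/(86*(86 + ((-26/3 + 5*((5 + 2)/(-4 + 6))) - 1*1)*(-2 - 4))) = 1/(86*(86 + ((-26/3 + 5*(7/2)) - 1)*(-6))) = 1/(86*(86 + ((-26/3 + 35/2) - 1)*(-6))) = 1/(86*(86 + (53/6 - 1)*(-6))) = 1/(86*(86 + (47/6)*(-6))) = 1/(86*(86 - 47)) = 1/(86*39) = 1/3354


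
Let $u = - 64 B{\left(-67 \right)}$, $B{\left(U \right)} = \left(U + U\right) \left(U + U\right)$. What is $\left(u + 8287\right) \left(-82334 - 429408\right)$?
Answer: $583844912574$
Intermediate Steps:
$B{\left(U \right)} = 4 U^{2}$ ($B{\left(U \right)} = 2 U 2 U = 4 U^{2}$)
$u = -1149184$ ($u = - 64 \cdot 4 \left(-67\right)^{2} = - 64 \cdot 4 \cdot 4489 = \left(-64\right) 17956 = -1149184$)
$\left(u + 8287\right) \left(-82334 - 429408\right) = \left(-1149184 + 8287\right) \left(-82334 - 429408\right) = \left(-1140897\right) \left(-511742\right) = 583844912574$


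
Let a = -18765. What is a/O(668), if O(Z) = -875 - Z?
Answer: 18765/1543 ≈ 12.161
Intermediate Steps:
a/O(668) = -18765/(-875 - 1*668) = -18765/(-875 - 668) = -18765/(-1543) = -18765*(-1/1543) = 18765/1543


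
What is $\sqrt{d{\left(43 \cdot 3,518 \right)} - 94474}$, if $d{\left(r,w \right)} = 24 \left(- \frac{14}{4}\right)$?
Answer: $i \sqrt{94558} \approx 307.5 i$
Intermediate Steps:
$d{\left(r,w \right)} = -84$ ($d{\left(r,w \right)} = 24 \left(\left(-14\right) \frac{1}{4}\right) = 24 \left(- \frac{7}{2}\right) = -84$)
$\sqrt{d{\left(43 \cdot 3,518 \right)} - 94474} = \sqrt{-84 - 94474} = \sqrt{-94558} = i \sqrt{94558}$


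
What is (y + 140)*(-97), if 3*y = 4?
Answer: -41128/3 ≈ -13709.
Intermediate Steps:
y = 4/3 (y = (⅓)*4 = 4/3 ≈ 1.3333)
(y + 140)*(-97) = (4/3 + 140)*(-97) = (424/3)*(-97) = -41128/3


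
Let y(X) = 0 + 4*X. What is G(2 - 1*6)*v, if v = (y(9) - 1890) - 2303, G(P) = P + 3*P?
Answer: 66512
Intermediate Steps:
G(P) = 4*P
y(X) = 4*X
v = -4157 (v = (4*9 - 1890) - 2303 = (36 - 1890) - 2303 = -1854 - 2303 = -4157)
G(2 - 1*6)*v = (4*(2 - 1*6))*(-4157) = (4*(2 - 6))*(-4157) = (4*(-4))*(-4157) = -16*(-4157) = 66512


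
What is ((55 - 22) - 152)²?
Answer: 14161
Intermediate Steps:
((55 - 22) - 152)² = (33 - 152)² = (-119)² = 14161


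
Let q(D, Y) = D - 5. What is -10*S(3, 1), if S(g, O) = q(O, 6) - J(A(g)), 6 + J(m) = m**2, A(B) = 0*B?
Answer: -20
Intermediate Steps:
A(B) = 0
q(D, Y) = -5 + D
J(m) = -6 + m**2
S(g, O) = 1 + O (S(g, O) = (-5 + O) - (-6 + 0**2) = (-5 + O) - (-6 + 0) = (-5 + O) - 1*(-6) = (-5 + O) + 6 = 1 + O)
-10*S(3, 1) = -10*(1 + 1) = -10*2 = -20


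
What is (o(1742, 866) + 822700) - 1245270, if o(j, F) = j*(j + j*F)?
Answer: 2630544418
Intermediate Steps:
o(j, F) = j*(j + F*j)
(o(1742, 866) + 822700) - 1245270 = (1742²*(1 + 866) + 822700) - 1245270 = (3034564*867 + 822700) - 1245270 = (2630966988 + 822700) - 1245270 = 2631789688 - 1245270 = 2630544418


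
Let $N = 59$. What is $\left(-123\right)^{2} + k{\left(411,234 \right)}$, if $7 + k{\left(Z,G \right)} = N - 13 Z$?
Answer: $9838$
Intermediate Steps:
$k{\left(Z,G \right)} = 52 - 13 Z$ ($k{\left(Z,G \right)} = -7 - \left(-59 + 13 Z\right) = 52 - 13 Z$)
$\left(-123\right)^{2} + k{\left(411,234 \right)} = \left(-123\right)^{2} + \left(52 - 5343\right) = 15129 + \left(52 - 5343\right) = 15129 - 5291 = 9838$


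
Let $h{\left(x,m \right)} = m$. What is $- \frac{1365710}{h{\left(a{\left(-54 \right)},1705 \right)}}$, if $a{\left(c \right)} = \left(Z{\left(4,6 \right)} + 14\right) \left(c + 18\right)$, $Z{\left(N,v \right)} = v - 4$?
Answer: $- \frac{273142}{341} \approx -801.0$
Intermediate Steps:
$Z{\left(N,v \right)} = -4 + v$
$a{\left(c \right)} = 288 + 16 c$ ($a{\left(c \right)} = \left(\left(-4 + 6\right) + 14\right) \left(c + 18\right) = \left(2 + 14\right) \left(18 + c\right) = 16 \left(18 + c\right) = 288 + 16 c$)
$- \frac{1365710}{h{\left(a{\left(-54 \right)},1705 \right)}} = - \frac{1365710}{1705} = \left(-1365710\right) \frac{1}{1705} = - \frac{273142}{341}$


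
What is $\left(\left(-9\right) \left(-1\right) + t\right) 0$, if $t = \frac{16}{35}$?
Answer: $0$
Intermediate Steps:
$t = \frac{16}{35}$ ($t = 16 \cdot \frac{1}{35} = \frac{16}{35} \approx 0.45714$)
$\left(\left(-9\right) \left(-1\right) + t\right) 0 = \left(\left(-9\right) \left(-1\right) + \frac{16}{35}\right) 0 = \left(9 + \frac{16}{35}\right) 0 = \frac{331}{35} \cdot 0 = 0$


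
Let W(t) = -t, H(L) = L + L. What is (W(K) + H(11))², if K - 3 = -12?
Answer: 961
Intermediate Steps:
K = -9 (K = 3 - 12 = -9)
H(L) = 2*L
(W(K) + H(11))² = (-1*(-9) + 2*11)² = (9 + 22)² = 31² = 961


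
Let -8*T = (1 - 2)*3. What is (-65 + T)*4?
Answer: -517/2 ≈ -258.50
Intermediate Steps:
T = 3/8 (T = -(1 - 2)*3/8 = -(-1)*3/8 = -⅛*(-3) = 3/8 ≈ 0.37500)
(-65 + T)*4 = (-65 + 3/8)*4 = -517/8*4 = -517/2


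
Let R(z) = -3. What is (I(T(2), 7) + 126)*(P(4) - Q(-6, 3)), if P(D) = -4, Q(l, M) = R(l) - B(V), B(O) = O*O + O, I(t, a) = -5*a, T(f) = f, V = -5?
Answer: 1729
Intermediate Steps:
B(O) = O + O² (B(O) = O² + O = O + O²)
Q(l, M) = -23 (Q(l, M) = -3 - (-5)*(1 - 5) = -3 - (-5)*(-4) = -3 - 1*20 = -3 - 20 = -23)
(I(T(2), 7) + 126)*(P(4) - Q(-6, 3)) = (-5*7 + 126)*(-4 - 1*(-23)) = (-35 + 126)*(-4 + 23) = 91*19 = 1729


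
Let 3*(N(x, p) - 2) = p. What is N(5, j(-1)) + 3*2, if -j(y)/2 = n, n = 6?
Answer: 4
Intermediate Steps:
j(y) = -12 (j(y) = -2*6 = -12)
N(x, p) = 2 + p/3
N(5, j(-1)) + 3*2 = (2 + (1/3)*(-12)) + 3*2 = (2 - 4) + 6 = -2 + 6 = 4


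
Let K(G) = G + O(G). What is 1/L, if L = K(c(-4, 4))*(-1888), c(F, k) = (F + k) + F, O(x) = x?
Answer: 1/15104 ≈ 6.6208e-5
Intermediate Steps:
c(F, k) = k + 2*F
K(G) = 2*G (K(G) = G + G = 2*G)
L = 15104 (L = (2*(4 + 2*(-4)))*(-1888) = (2*(4 - 8))*(-1888) = (2*(-4))*(-1888) = -8*(-1888) = 15104)
1/L = 1/15104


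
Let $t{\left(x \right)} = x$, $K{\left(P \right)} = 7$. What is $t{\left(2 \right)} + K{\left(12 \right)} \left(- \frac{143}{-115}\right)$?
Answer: $\frac{1231}{115} \approx 10.704$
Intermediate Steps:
$t{\left(2 \right)} + K{\left(12 \right)} \left(- \frac{143}{-115}\right) = 2 + 7 \left(- \frac{143}{-115}\right) = 2 + 7 \left(\left(-143\right) \left(- \frac{1}{115}\right)\right) = 2 + 7 \cdot \frac{143}{115} = 2 + \frac{1001}{115} = \frac{1231}{115}$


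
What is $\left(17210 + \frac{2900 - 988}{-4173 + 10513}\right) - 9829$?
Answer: $\frac{11699363}{1585} \approx 7381.3$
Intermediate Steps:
$\left(17210 + \frac{2900 - 988}{-4173 + 10513}\right) - 9829 = \left(17210 + \frac{1912}{6340}\right) - 9829 = \left(17210 + 1912 \cdot \frac{1}{6340}\right) - 9829 = \left(17210 + \frac{478}{1585}\right) - 9829 = \frac{27278328}{1585} - 9829 = \frac{11699363}{1585}$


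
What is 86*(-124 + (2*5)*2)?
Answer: -8944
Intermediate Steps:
86*(-124 + (2*5)*2) = 86*(-124 + 10*2) = 86*(-124 + 20) = 86*(-104) = -8944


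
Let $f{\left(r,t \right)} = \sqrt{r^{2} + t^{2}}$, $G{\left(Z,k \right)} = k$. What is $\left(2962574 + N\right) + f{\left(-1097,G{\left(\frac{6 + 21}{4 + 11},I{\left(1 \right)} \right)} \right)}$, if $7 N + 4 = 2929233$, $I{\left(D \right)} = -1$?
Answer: $\frac{23667247}{7} + \sqrt{1203410} \approx 3.3821 \cdot 10^{6}$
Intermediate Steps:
$N = \frac{2929229}{7}$ ($N = - \frac{4}{7} + \frac{1}{7} \cdot 2929233 = - \frac{4}{7} + \frac{2929233}{7} = \frac{2929229}{7} \approx 4.1846 \cdot 10^{5}$)
$\left(2962574 + N\right) + f{\left(-1097,G{\left(\frac{6 + 21}{4 + 11},I{\left(1 \right)} \right)} \right)} = \left(2962574 + \frac{2929229}{7}\right) + \sqrt{\left(-1097\right)^{2} + \left(-1\right)^{2}} = \frac{23667247}{7} + \sqrt{1203409 + 1} = \frac{23667247}{7} + \sqrt{1203410}$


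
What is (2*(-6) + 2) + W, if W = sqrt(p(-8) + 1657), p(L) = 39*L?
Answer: -10 + sqrt(1345) ≈ 26.674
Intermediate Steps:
W = sqrt(1345) (W = sqrt(39*(-8) + 1657) = sqrt(-312 + 1657) = sqrt(1345) ≈ 36.674)
(2*(-6) + 2) + W = (2*(-6) + 2) + sqrt(1345) = (-12 + 2) + sqrt(1345) = -10 + sqrt(1345)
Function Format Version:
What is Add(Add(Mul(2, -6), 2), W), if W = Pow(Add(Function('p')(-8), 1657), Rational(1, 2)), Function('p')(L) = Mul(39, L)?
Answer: Add(-10, Pow(1345, Rational(1, 2))) ≈ 26.674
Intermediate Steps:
W = Pow(1345, Rational(1, 2)) (W = Pow(Add(Mul(39, -8), 1657), Rational(1, 2)) = Pow(Add(-312, 1657), Rational(1, 2)) = Pow(1345, Rational(1, 2)) ≈ 36.674)
Add(Add(Mul(2, -6), 2), W) = Add(Add(Mul(2, -6), 2), Pow(1345, Rational(1, 2))) = Add(Add(-12, 2), Pow(1345, Rational(1, 2))) = Add(-10, Pow(1345, Rational(1, 2)))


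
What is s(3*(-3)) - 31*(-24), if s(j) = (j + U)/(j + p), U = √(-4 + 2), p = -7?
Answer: 11913/16 - I*√2/16 ≈ 744.56 - 0.088388*I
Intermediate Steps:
U = I*√2 (U = √(-2) = I*√2 ≈ 1.4142*I)
s(j) = (j + I*√2)/(-7 + j) (s(j) = (j + I*√2)/(j - 7) = (j + I*√2)/(-7 + j))
s(3*(-3)) - 31*(-24) = (3*(-3) + I*√2)/(-7 + 3*(-3)) - 31*(-24) = (-9 + I*√2)/(-7 - 9) + 744 = (-9 + I*√2)/(-16) + 744 = -(-9 + I*√2)/16 + 744 = (9/16 - I*√2/16) + 744 = 11913/16 - I*√2/16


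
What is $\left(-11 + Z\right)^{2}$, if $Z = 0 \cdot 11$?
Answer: $121$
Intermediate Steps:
$Z = 0$
$\left(-11 + Z\right)^{2} = \left(-11 + 0\right)^{2} = \left(-11\right)^{2} = 121$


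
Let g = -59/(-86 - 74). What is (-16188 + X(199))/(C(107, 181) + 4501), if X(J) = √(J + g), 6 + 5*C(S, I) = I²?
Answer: -1349/921 + 7*√6510/442080 ≈ -1.4634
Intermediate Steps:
g = 59/160 (g = -59/(-160) = -59*(-1/160) = 59/160 ≈ 0.36875)
C(S, I) = -6/5 + I²/5
X(J) = √(59/160 + J) (X(J) = √(J + 59/160) = √(59/160 + J))
(-16188 + X(199))/(C(107, 181) + 4501) = (-16188 + √(590 + 1600*199)/40)/((-6/5 + (⅕)*181²) + 4501) = (-16188 + √(590 + 318400)/40)/((-6/5 + (⅕)*32761) + 4501) = (-16188 + √318990/40)/((-6/5 + 32761/5) + 4501) = (-16188 + (7*√6510)/40)/(6551 + 4501) = (-16188 + 7*√6510/40)/11052 = (-16188 + 7*√6510/40)*(1/11052) = -1349/921 + 7*√6510/442080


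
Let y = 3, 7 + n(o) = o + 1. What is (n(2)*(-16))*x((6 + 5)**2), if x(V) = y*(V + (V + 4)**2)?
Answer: 3023232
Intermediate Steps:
n(o) = -6 + o (n(o) = -7 + (o + 1) = -7 + (1 + o) = -6 + o)
x(V) = 3*V + 3*(4 + V)**2 (x(V) = 3*(V + (V + 4)**2) = 3*(V + (4 + V)**2) = 3*V + 3*(4 + V)**2)
(n(2)*(-16))*x((6 + 5)**2) = ((-6 + 2)*(-16))*(3*(6 + 5)**2 + 3*(4 + (6 + 5)**2)**2) = (-4*(-16))*(3*11**2 + 3*(4 + 11**2)**2) = 64*(3*121 + 3*(4 + 121)**2) = 64*(363 + 3*125**2) = 64*(363 + 3*15625) = 64*(363 + 46875) = 64*47238 = 3023232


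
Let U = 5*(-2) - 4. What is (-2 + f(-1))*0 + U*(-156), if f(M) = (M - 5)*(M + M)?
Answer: 2184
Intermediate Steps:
f(M) = 2*M*(-5 + M) (f(M) = (-5 + M)*(2*M) = 2*M*(-5 + M))
U = -14 (U = -10 - 4 = -14)
(-2 + f(-1))*0 + U*(-156) = (-2 + 2*(-1)*(-5 - 1))*0 - 14*(-156) = (-2 + 2*(-1)*(-6))*0 + 2184 = (-2 + 12)*0 + 2184 = 10*0 + 2184 = 0 + 2184 = 2184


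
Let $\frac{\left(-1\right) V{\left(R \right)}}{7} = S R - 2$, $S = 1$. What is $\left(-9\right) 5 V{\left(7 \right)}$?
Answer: $1575$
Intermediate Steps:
$V{\left(R \right)} = 14 - 7 R$ ($V{\left(R \right)} = - 7 \left(1 R - 2\right) = - 7 \left(R - 2\right) = - 7 \left(-2 + R\right) = 14 - 7 R$)
$\left(-9\right) 5 V{\left(7 \right)} = \left(-9\right) 5 \left(14 - 49\right) = - 45 \left(14 - 49\right) = \left(-45\right) \left(-35\right) = 1575$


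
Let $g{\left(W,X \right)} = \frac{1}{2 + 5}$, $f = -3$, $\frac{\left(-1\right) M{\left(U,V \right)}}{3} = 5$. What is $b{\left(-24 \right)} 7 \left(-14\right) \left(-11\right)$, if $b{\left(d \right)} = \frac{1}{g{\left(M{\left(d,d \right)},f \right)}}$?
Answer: $7546$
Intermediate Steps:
$M{\left(U,V \right)} = -15$ ($M{\left(U,V \right)} = \left(-3\right) 5 = -15$)
$g{\left(W,X \right)} = \frac{1}{7}$
$b{\left(d \right)} = 7$ ($b{\left(d \right)} = \frac{1}{\frac{1}{7}} = 7$)
$b{\left(-24 \right)} 7 \left(-14\right) \left(-11\right) = 7 \cdot 7 \left(-14\right) \left(-11\right) = 7 \left(\left(-98\right) \left(-11\right)\right) = 7 \cdot 1078 = 7546$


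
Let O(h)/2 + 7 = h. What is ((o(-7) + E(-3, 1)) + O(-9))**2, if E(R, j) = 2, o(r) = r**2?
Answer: 361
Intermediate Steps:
O(h) = -14 + 2*h
((o(-7) + E(-3, 1)) + O(-9))**2 = (((-7)**2 + 2) + (-14 + 2*(-9)))**2 = ((49 + 2) + (-14 - 18))**2 = (51 - 32)**2 = 19**2 = 361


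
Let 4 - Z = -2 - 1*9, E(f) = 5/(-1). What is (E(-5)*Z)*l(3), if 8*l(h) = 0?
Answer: 0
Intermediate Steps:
l(h) = 0 (l(h) = (1/8)*0 = 0)
E(f) = -5 (E(f) = 5*(-1) = -5)
Z = 15 (Z = 4 - (-2 - 1*9) = 4 - (-2 - 9) = 4 - 1*(-11) = 4 + 11 = 15)
(E(-5)*Z)*l(3) = -5*15*0 = -75*0 = 0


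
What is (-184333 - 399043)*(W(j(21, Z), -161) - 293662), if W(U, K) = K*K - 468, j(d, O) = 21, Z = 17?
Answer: 156466693584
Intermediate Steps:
W(U, K) = -468 + K² (W(U, K) = K² - 468 = -468 + K²)
(-184333 - 399043)*(W(j(21, Z), -161) - 293662) = (-184333 - 399043)*((-468 + (-161)²) - 293662) = -583376*((-468 + 25921) - 293662) = -583376*(25453 - 293662) = -583376*(-268209) = 156466693584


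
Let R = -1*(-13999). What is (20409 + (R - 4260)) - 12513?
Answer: 17635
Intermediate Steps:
R = 13999
(20409 + (R - 4260)) - 12513 = (20409 + (13999 - 4260)) - 12513 = (20409 + 9739) - 12513 = 30148 - 12513 = 17635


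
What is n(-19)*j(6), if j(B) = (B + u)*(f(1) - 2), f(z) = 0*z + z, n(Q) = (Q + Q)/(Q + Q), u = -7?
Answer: 1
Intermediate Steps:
n(Q) = 1 (n(Q) = (2*Q)/((2*Q)) = (2*Q)*(1/(2*Q)) = 1)
f(z) = z (f(z) = 0 + z = z)
j(B) = 7 - B (j(B) = (B - 7)*(1 - 2) = (-7 + B)*(-1) = 7 - B)
n(-19)*j(6) = 1*(7 - 1*6) = 1*(7 - 6) = 1*1 = 1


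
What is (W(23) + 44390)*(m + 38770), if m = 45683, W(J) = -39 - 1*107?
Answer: 3736538532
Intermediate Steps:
W(J) = -146 (W(J) = -39 - 107 = -146)
(W(23) + 44390)*(m + 38770) = (-146 + 44390)*(45683 + 38770) = 44244*84453 = 3736538532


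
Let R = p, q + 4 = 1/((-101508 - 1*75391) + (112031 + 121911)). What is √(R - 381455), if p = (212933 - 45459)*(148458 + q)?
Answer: √80897918895475718491/57043 ≈ 1.5768e+5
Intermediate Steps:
q = -228171/57043 (q = -4 + 1/((-101508 - 1*75391) + (112031 + 121911)) = -4 + 1/((-101508 - 75391) + 233942) = -4 + 1/(-176899 + 233942) = -4 + 1/57043 = -228171/57043 ≈ -4.0000)
p = 1418213630302902/57043 (p = (212933 - 45459)*(148458 - 228171/57043) = 167474*(8468261523/57043) = 1418213630302902/57043 ≈ 2.4862e+10)
R = 1418213630302902/57043 ≈ 2.4862e+10
√(R - 381455) = √(1418213630302902/57043 - 381455) = √(1418191870965337/57043) = √80897918895475718491/57043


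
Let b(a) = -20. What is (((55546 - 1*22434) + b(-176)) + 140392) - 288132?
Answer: -114648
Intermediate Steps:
(((55546 - 1*22434) + b(-176)) + 140392) - 288132 = (((55546 - 1*22434) - 20) + 140392) - 288132 = (((55546 - 22434) - 20) + 140392) - 288132 = ((33112 - 20) + 140392) - 288132 = (33092 + 140392) - 288132 = 173484 - 288132 = -114648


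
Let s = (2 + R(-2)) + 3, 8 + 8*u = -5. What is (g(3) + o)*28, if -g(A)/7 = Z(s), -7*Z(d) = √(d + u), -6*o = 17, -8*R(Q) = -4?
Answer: -238/3 + 7*√62 ≈ -24.215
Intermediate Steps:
u = -13/8 (u = -1 + (⅛)*(-5) = -1 - 5/8 = -13/8 ≈ -1.6250)
R(Q) = ½ (R(Q) = -⅛*(-4) = ½)
s = 11/2 (s = (2 + ½) + 3 = 5/2 + 3 = 11/2 ≈ 5.5000)
o = -17/6 (o = -⅙*17 = -17/6 ≈ -2.8333)
Z(d) = -√(-13/8 + d)/7 (Z(d) = -√(d - 13/8)/7 = -√(-13/8 + d)/7)
g(A) = √62/4 (g(A) = -(-1)*√(-26 + 16*(11/2))/4 = -(-1)*√(-26 + 88)/4 = -(-1)*√62/4 = √62/4)
(g(3) + o)*28 = (√62/4 - 17/6)*28 = (-17/6 + √62/4)*28 = -238/3 + 7*√62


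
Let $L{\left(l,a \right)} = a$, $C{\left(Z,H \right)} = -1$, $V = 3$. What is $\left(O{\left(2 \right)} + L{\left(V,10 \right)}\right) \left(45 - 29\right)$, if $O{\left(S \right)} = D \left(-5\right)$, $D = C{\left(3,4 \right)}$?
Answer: $240$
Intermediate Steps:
$D = -1$
$O{\left(S \right)} = 5$ ($O{\left(S \right)} = \left(-1\right) \left(-5\right) = 5$)
$\left(O{\left(2 \right)} + L{\left(V,10 \right)}\right) \left(45 - 29\right) = \left(5 + 10\right) \left(45 - 29\right) = 15 \left(45 - 29\right) = 15 \cdot 16 = 240$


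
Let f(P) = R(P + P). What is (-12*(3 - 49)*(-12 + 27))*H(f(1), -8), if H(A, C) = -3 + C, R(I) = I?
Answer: -91080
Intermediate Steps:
f(P) = 2*P (f(P) = P + P = 2*P)
(-12*(3 - 49)*(-12 + 27))*H(f(1), -8) = (-12*(3 - 49)*(-12 + 27))*(-3 - 8) = -(-552)*15*(-11) = -12*(-690)*(-11) = 8280*(-11) = -91080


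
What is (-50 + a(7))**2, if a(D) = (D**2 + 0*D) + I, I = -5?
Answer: 36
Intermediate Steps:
a(D) = -5 + D**2 (a(D) = (D**2 + 0*D) - 5 = (D**2 + 0) - 5 = D**2 - 5 = -5 + D**2)
(-50 + a(7))**2 = (-50 + (-5 + 7**2))**2 = (-50 + (-5 + 49))**2 = (-50 + 44)**2 = (-6)**2 = 36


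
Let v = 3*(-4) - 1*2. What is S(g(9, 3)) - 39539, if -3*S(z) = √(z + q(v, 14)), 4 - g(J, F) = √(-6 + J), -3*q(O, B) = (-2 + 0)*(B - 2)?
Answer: -39539 - √(12 - √3)/3 ≈ -39540.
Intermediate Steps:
v = -14 (v = -12 - 2 = -14)
q(O, B) = -4/3 + 2*B/3 (q(O, B) = -(-2 + 0)*(B - 2)/3 = -(-2)*(-2 + B)/3 = -(4 - 2*B)/3 = -4/3 + 2*B/3)
g(J, F) = 4 - √(-6 + J)
S(z) = -√(8 + z)/3 (S(z) = -√(z + (-4/3 + (⅔)*14))/3 = -√(z + (-4/3 + 28/3))/3 = -√(z + 8)/3 = -√(8 + z)/3)
S(g(9, 3)) - 39539 = -√(8 + (4 - √(-6 + 9)))/3 - 39539 = -√(8 + (4 - √3))/3 - 39539 = -√(12 - √3)/3 - 39539 = -39539 - √(12 - √3)/3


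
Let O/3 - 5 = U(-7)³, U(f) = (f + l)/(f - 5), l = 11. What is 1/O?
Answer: 9/134 ≈ 0.067164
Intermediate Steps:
U(f) = (11 + f)/(-5 + f) (U(f) = (f + 11)/(f - 5) = (11 + f)/(-5 + f))
O = 134/9 (O = 15 + 3*((11 - 7)/(-5 - 7))³ = 15 + 3*(4/(-12))³ = 15 + 3*(-1/12*4)³ = 15 + 3*(-⅓)³ = 15 + 3*(-1/27) = 15 - ⅑ = 134/9 ≈ 14.889)
1/O = 1/(134/9) = 9/134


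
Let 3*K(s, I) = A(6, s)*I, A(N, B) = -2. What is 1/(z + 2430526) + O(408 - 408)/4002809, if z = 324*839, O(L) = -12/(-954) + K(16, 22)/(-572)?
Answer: 652868677/1719909190642422 ≈ 3.7959e-7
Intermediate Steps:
K(s, I) = -2*I/3 (K(s, I) = (-2*I)/3 = -2*I/3)
O(L) = 79/2067 (O(L) = -12/(-954) - 2/3*22/(-572) = -12*(-1/954) - 44/3*(-1/572) = 2/159 + 1/39 = 79/2067)
z = 271836
1/(z + 2430526) + O(408 - 408)/4002809 = 1/(271836 + 2430526) + (79/2067)/4002809 = 1/2702362 + (79/2067)*(1/4002809) = 1/2702362 + 79/8273806203 = 652868677/1719909190642422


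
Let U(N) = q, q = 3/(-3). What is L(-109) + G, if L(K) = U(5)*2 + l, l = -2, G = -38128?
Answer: -38132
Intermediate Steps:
q = -1 (q = 3*(-1/3) = -1)
U(N) = -1
L(K) = -4 (L(K) = -1*2 - 2 = -2 - 2 = -4)
L(-109) + G = -4 - 38128 = -38132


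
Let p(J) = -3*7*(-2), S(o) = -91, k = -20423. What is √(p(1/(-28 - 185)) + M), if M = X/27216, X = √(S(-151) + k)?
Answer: √(24004512 + 21*I*√20514)/756 ≈ 6.4807 + 0.00040602*I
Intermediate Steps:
X = I*√20514 (X = √(-91 - 20423) = √(-20514) = I*√20514 ≈ 143.23*I)
M = I*√20514/27216 (M = (I*√20514)/27216 = (I*√20514)*(1/27216) = I*√20514/27216 ≈ 0.0052626*I)
p(J) = 42 (p(J) = -21*(-2) = 42)
√(p(1/(-28 - 185)) + M) = √(42 + I*√20514/27216)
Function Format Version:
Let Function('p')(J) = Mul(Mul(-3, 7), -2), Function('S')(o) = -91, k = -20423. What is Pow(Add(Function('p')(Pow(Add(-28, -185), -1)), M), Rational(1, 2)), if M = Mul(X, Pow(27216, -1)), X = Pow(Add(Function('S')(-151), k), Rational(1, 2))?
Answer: Mul(Rational(1, 756), Pow(Add(24004512, Mul(21, I, Pow(20514, Rational(1, 2)))), Rational(1, 2))) ≈ Add(6.4807, Mul(0.00040602, I))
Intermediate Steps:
X = Mul(I, Pow(20514, Rational(1, 2))) (X = Pow(Add(-91, -20423), Rational(1, 2)) = Pow(-20514, Rational(1, 2)) = Mul(I, Pow(20514, Rational(1, 2))) ≈ Mul(143.23, I))
M = Mul(Rational(1, 27216), I, Pow(20514, Rational(1, 2))) (M = Mul(Mul(I, Pow(20514, Rational(1, 2))), Pow(27216, -1)) = Mul(Mul(I, Pow(20514, Rational(1, 2))), Rational(1, 27216)) = Mul(Rational(1, 27216), I, Pow(20514, Rational(1, 2))) ≈ Mul(0.0052626, I))
Function('p')(J) = 42 (Function('p')(J) = Mul(-21, -2) = 42)
Pow(Add(Function('p')(Pow(Add(-28, -185), -1)), M), Rational(1, 2)) = Pow(Add(42, Mul(Rational(1, 27216), I, Pow(20514, Rational(1, 2)))), Rational(1, 2))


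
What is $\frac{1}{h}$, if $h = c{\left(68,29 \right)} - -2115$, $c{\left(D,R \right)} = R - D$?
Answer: $\frac{1}{2076} \approx 0.0004817$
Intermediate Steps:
$h = 2076$ ($h = \left(29 - 68\right) - -2115 = \left(29 - 68\right) + 2115 = -39 + 2115 = 2076$)
$\frac{1}{h} = \frac{1}{2076}$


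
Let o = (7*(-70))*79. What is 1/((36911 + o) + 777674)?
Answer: 1/775875 ≈ 1.2889e-6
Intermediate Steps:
o = -38710 (o = -490*79 = -38710)
1/((36911 + o) + 777674) = 1/((36911 - 38710) + 777674) = 1/(-1799 + 777674) = 1/775875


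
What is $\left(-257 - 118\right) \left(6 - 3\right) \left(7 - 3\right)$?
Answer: $-4500$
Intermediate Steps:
$\left(-257 - 118\right) \left(6 - 3\right) \left(7 - 3\right) = \left(-257 - 118\right) 3 \cdot 4 = \left(-375\right) 12 = -4500$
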